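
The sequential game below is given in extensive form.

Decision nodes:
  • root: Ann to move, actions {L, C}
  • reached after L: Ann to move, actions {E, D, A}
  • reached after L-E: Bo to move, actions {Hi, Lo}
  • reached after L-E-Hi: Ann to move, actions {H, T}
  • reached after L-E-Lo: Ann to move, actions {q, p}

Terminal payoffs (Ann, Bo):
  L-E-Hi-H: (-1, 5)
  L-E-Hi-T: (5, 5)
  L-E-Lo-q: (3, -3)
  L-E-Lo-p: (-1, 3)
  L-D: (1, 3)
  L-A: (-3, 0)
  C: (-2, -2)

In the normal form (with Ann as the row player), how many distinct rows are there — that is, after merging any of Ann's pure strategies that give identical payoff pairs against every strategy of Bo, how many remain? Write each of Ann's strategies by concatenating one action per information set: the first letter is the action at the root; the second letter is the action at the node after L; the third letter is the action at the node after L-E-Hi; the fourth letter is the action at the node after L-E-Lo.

7

Ann has 24 pure strategies: LEHq, LEHp, LETq, LETp, LDHq, LDHp, LDTq, LDTp, LAHq, LAHp, LATq, LATp, CEHq, CEHp, CETq, CETp, CDHq, CDHp, CDTq, CDTp, CAHq, CAHp, CATq, CATp. Columns: Hi, Lo.
{LEHq} → row (-1,5) (3,-3)
{LEHp} → row (-1,5) (-1,3)
{LETq} → row (5,5) (3,-3)
{LETp} → row (5,5) (-1,3)
{LDHq, LDHp, LDTq, LDTp} → row (1,3) (1,3)
{LAHq, LAHp, LATq, LATp} → row (-3,0) (-3,0)
{CEHq, CEHp, CETq, CETp, CDHq, CDHp, CDTq, CDTp, CAHq, CAHp, CATq, CATp} → row (-2,-2) (-2,-2)
That's 7 distinct rows out of 24 strategies.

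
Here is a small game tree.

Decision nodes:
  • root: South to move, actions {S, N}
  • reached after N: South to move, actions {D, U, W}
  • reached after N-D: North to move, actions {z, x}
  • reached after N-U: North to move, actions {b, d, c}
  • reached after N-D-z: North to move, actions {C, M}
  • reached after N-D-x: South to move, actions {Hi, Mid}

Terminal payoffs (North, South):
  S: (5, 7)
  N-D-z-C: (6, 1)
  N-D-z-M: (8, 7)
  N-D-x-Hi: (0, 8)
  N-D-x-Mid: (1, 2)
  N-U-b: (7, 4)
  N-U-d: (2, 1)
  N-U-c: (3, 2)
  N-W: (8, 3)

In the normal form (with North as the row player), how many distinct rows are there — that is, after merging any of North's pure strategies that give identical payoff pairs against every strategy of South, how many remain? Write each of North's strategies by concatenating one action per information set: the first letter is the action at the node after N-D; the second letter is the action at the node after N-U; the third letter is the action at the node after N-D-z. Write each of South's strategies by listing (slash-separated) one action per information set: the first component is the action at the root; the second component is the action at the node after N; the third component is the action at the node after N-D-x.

North has 12 pure strategies: zbC, zbM, zdC, zdM, zcC, zcM, xbC, xbM, xdC, xdM, xcC, xcM. Columns: S/D/Hi, S/D/Mid, S/U/Hi, S/U/Mid, S/W/Hi, S/W/Mid, N/D/Hi, N/D/Mid, N/U/Hi, N/U/Mid, N/W/Hi, N/W/Mid.
{zbC} → row (5,7) (5,7) (5,7) (5,7) (5,7) (5,7) (6,1) (6,1) (7,4) (7,4) (8,3) (8,3)
{zbM} → row (5,7) (5,7) (5,7) (5,7) (5,7) (5,7) (8,7) (8,7) (7,4) (7,4) (8,3) (8,3)
{zdC} → row (5,7) (5,7) (5,7) (5,7) (5,7) (5,7) (6,1) (6,1) (2,1) (2,1) (8,3) (8,3)
{zdM} → row (5,7) (5,7) (5,7) (5,7) (5,7) (5,7) (8,7) (8,7) (2,1) (2,1) (8,3) (8,3)
{zcC} → row (5,7) (5,7) (5,7) (5,7) (5,7) (5,7) (6,1) (6,1) (3,2) (3,2) (8,3) (8,3)
{zcM} → row (5,7) (5,7) (5,7) (5,7) (5,7) (5,7) (8,7) (8,7) (3,2) (3,2) (8,3) (8,3)
{xbC, xbM} → row (5,7) (5,7) (5,7) (5,7) (5,7) (5,7) (0,8) (1,2) (7,4) (7,4) (8,3) (8,3)
{xdC, xdM} → row (5,7) (5,7) (5,7) (5,7) (5,7) (5,7) (0,8) (1,2) (2,1) (2,1) (8,3) (8,3)
{xcC, xcM} → row (5,7) (5,7) (5,7) (5,7) (5,7) (5,7) (0,8) (1,2) (3,2) (3,2) (8,3) (8,3)
That's 9 distinct rows out of 12 strategies.

9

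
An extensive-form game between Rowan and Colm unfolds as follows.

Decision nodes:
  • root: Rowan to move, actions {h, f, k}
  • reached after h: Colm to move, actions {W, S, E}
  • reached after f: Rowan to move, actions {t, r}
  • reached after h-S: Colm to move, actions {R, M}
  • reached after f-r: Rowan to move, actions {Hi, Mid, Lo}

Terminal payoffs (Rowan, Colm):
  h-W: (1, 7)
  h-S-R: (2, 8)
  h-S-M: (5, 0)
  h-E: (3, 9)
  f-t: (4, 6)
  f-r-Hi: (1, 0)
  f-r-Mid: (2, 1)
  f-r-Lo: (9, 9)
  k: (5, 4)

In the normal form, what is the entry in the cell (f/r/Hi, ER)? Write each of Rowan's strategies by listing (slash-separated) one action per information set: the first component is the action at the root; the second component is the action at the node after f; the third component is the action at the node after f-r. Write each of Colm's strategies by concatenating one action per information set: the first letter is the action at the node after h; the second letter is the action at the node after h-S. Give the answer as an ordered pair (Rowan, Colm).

Trace the play path from the root:
  Rowan plays f
  Rowan plays r at [f]
  Rowan plays Hi at [f-r]
→ terminal payoff (1, 0).
(Colm's choice at the node after h is never reached on this path, so it doesn't affect the outcome.)

(1, 0)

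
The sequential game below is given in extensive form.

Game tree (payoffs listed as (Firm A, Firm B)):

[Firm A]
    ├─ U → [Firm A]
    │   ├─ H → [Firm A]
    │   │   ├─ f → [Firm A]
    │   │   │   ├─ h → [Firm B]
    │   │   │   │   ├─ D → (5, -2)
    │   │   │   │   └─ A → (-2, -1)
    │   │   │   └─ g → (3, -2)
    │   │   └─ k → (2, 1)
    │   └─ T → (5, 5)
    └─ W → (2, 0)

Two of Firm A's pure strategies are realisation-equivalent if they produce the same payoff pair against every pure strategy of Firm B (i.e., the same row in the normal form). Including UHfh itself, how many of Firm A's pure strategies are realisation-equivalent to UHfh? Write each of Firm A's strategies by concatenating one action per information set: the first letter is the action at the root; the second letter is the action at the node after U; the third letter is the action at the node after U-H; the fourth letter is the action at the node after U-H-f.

Row for UHfh (columns D, A): (5,-2) (-2,-1).
Every one of Firm A's information sets is on the play path for some reply by Firm B when Firm A follows UHfh.
Changing the action at any of them therefore changes at least one column, so only UHfh itself gives this row.

1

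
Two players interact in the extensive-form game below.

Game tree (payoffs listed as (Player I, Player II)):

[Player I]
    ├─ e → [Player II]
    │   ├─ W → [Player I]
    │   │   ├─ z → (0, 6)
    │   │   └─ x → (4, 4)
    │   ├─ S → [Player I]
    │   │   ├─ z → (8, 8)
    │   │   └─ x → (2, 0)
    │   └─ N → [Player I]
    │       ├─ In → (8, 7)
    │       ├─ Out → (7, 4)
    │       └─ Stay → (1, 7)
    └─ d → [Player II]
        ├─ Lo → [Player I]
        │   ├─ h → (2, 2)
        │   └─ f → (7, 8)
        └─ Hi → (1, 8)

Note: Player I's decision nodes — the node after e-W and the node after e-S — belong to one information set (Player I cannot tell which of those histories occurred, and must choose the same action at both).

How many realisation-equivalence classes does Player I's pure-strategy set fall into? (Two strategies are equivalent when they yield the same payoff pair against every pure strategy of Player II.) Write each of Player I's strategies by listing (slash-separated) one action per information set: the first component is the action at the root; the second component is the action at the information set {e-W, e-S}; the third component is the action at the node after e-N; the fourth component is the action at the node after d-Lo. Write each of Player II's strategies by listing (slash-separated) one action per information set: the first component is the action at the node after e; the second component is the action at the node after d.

Player I has 24 pure strategies: e/z/In/h, e/z/In/f, e/z/Out/h, e/z/Out/f, e/z/Stay/h, e/z/Stay/f, e/x/In/h, e/x/In/f, e/x/Out/h, e/x/Out/f, e/x/Stay/h, e/x/Stay/f, d/z/In/h, d/z/In/f, d/z/Out/h, d/z/Out/f, d/z/Stay/h, d/z/Stay/f, d/x/In/h, d/x/In/f, d/x/Out/h, d/x/Out/f, d/x/Stay/h, d/x/Stay/f. Columns: W/Lo, W/Hi, S/Lo, S/Hi, N/Lo, N/Hi.
{e/z/In/h, e/z/In/f} → row (0,6) (0,6) (8,8) (8,8) (8,7) (8,7)
{e/z/Out/h, e/z/Out/f} → row (0,6) (0,6) (8,8) (8,8) (7,4) (7,4)
{e/z/Stay/h, e/z/Stay/f} → row (0,6) (0,6) (8,8) (8,8) (1,7) (1,7)
{e/x/In/h, e/x/In/f} → row (4,4) (4,4) (2,0) (2,0) (8,7) (8,7)
{e/x/Out/h, e/x/Out/f} → row (4,4) (4,4) (2,0) (2,0) (7,4) (7,4)
{e/x/Stay/h, e/x/Stay/f} → row (4,4) (4,4) (2,0) (2,0) (1,7) (1,7)
{d/z/In/h, d/z/Out/h, d/z/Stay/h, d/x/In/h, d/x/Out/h, d/x/Stay/h} → row (2,2) (1,8) (2,2) (1,8) (2,2) (1,8)
{d/z/In/f, d/z/Out/f, d/z/Stay/f, d/x/In/f, d/x/Out/f, d/x/Stay/f} → row (7,8) (1,8) (7,8) (1,8) (7,8) (1,8)
That's 8 distinct rows out of 24 strategies.

8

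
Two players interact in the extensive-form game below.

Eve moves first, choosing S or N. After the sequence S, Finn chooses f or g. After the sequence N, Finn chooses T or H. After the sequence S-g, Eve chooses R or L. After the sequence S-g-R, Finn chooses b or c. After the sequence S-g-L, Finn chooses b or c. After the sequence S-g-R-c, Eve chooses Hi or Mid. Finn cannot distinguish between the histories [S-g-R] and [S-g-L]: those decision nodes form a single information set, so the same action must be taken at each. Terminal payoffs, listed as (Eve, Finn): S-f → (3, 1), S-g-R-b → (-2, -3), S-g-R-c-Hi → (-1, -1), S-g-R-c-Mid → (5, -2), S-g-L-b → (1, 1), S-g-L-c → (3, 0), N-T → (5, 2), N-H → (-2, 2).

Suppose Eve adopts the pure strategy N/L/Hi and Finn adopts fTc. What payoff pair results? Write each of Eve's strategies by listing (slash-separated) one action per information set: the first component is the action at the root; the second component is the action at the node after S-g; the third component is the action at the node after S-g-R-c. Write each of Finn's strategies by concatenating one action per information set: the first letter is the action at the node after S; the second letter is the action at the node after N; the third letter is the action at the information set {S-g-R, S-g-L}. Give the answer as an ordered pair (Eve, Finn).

Trace the play path from the root:
  Eve plays N
  Finn plays T at [N]
→ terminal payoff (5, 2).
(Eve's choice at the node after S-g is never reached on this path, so it doesn't affect the outcome.)

(5, 2)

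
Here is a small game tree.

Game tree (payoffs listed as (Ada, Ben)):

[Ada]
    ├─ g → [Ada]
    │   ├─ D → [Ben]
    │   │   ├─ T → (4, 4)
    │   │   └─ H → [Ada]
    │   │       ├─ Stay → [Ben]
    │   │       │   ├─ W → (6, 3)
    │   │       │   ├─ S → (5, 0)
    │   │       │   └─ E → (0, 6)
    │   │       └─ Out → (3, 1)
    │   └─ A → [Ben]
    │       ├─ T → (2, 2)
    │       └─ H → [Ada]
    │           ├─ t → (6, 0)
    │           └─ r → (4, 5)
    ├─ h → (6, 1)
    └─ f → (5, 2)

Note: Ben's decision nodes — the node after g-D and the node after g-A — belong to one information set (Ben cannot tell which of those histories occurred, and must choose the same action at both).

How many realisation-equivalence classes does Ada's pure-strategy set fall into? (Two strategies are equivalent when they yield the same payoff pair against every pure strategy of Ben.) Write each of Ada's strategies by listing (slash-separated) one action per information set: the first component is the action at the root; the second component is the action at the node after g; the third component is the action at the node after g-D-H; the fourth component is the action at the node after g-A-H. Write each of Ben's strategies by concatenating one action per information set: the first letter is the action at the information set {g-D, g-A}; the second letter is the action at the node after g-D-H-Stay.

Ada has 24 pure strategies: g/D/Stay/t, g/D/Stay/r, g/D/Out/t, g/D/Out/r, g/A/Stay/t, g/A/Stay/r, g/A/Out/t, g/A/Out/r, h/D/Stay/t, h/D/Stay/r, h/D/Out/t, h/D/Out/r, h/A/Stay/t, h/A/Stay/r, h/A/Out/t, h/A/Out/r, f/D/Stay/t, f/D/Stay/r, f/D/Out/t, f/D/Out/r, f/A/Stay/t, f/A/Stay/r, f/A/Out/t, f/A/Out/r. Columns: TW, TS, TE, HW, HS, HE.
{g/D/Stay/t, g/D/Stay/r} → row (4,4) (4,4) (4,4) (6,3) (5,0) (0,6)
{g/D/Out/t, g/D/Out/r} → row (4,4) (4,4) (4,4) (3,1) (3,1) (3,1)
{g/A/Stay/t, g/A/Out/t} → row (2,2) (2,2) (2,2) (6,0) (6,0) (6,0)
{g/A/Stay/r, g/A/Out/r} → row (2,2) (2,2) (2,2) (4,5) (4,5) (4,5)
{h/D/Stay/t, h/D/Stay/r, h/D/Out/t, h/D/Out/r, h/A/Stay/t, h/A/Stay/r, h/A/Out/t, h/A/Out/r} → row (6,1) (6,1) (6,1) (6,1) (6,1) (6,1)
{f/D/Stay/t, f/D/Stay/r, f/D/Out/t, f/D/Out/r, f/A/Stay/t, f/A/Stay/r, f/A/Out/t, f/A/Out/r} → row (5,2) (5,2) (5,2) (5,2) (5,2) (5,2)
That's 6 distinct rows out of 24 strategies.

6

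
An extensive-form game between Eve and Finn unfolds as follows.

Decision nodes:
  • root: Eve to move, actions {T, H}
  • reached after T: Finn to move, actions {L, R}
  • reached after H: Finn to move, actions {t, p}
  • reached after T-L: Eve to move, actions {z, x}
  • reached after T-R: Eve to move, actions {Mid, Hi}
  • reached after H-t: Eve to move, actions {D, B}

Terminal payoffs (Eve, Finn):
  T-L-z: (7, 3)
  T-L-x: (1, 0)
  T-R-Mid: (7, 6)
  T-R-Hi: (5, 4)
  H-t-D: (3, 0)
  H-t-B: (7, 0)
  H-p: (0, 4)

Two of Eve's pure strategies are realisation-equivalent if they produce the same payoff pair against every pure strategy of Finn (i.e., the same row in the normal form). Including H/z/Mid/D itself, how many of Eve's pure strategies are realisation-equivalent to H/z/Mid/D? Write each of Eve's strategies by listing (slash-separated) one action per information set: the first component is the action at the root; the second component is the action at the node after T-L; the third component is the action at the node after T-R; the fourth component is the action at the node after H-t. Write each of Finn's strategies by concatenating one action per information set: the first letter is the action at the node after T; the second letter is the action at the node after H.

Row for H/z/Mid/D (columns Lt, Lp, Rt, Rp): (3,0) (0,4) (3,0) (0,4).
Under H/z/Mid/D, Eve's choice at the node after T-L and at the node after T-R can never be reached regardless of what Finn does, so varying those choices leaves every outcome unchanged.
Holding the reachable choices fixed and varying the unreachable ones freely already gives 2 × 2 = 4 equivalent strategies.
No other strategy reproduces this row, so those 4 are the full class: H/z/Mid/D, H/z/Hi/D, H/x/Mid/D, H/x/Hi/D.

4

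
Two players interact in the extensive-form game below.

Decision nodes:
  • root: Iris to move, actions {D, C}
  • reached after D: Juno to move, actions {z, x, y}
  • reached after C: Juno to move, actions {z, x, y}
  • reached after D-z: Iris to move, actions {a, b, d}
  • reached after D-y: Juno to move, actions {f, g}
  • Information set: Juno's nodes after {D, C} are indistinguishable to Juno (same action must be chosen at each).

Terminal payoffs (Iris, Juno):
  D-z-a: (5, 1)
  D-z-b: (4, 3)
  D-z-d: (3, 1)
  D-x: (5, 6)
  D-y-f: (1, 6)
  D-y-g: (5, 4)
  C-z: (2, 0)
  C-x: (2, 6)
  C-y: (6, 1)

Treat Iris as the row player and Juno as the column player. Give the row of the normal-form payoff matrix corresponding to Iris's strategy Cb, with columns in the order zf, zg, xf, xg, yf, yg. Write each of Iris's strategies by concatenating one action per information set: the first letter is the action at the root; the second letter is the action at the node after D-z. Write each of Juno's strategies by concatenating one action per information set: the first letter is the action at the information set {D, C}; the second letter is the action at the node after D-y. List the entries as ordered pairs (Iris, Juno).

vs zf: Iris plays C → Juno plays z at [C] → (2, 0)
vs zg: Iris plays C → Juno plays z at [C] → (2, 0)
vs xf: Iris plays C → Juno plays x at [C] → (2, 6)
vs xg: Iris plays C → Juno plays x at [C] → (2, 6)
vs yf: Iris plays C → Juno plays y at [C] → (6, 1)
vs yg: Iris plays C → Juno plays y at [C] → (6, 1)

(2,0) (2,0) (2,6) (2,6) (6,1) (6,1)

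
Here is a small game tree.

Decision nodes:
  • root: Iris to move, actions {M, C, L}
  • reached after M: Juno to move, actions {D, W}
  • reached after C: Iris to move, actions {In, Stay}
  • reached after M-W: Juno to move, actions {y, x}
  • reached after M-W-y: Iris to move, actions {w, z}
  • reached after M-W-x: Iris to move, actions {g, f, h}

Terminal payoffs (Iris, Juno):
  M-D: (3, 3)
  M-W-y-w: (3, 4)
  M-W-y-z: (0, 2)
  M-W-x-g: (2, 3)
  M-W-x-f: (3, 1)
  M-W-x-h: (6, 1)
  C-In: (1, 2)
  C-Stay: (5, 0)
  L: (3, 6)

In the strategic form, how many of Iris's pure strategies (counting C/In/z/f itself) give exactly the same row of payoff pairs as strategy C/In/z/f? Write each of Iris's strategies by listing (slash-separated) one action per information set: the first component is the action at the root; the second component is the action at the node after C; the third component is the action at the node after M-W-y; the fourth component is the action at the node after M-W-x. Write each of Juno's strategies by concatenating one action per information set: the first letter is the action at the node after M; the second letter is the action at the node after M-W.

Row for C/In/z/f (columns Dy, Dx, Wy, Wx): (1,2) (1,2) (1,2) (1,2).
Under C/In/z/f, Iris's choice at the node after M-W-y and at the node after M-W-x can never be reached regardless of what Juno does, so varying those choices leaves every outcome unchanged.
Holding the reachable choices fixed and varying the unreachable ones freely already gives 2 × 3 = 6 equivalent strategies.
No other strategy reproduces this row, so those 6 are the full class: C/In/w/g, C/In/w/f, C/In/w/h, C/In/z/g, C/In/z/f, C/In/z/h.

6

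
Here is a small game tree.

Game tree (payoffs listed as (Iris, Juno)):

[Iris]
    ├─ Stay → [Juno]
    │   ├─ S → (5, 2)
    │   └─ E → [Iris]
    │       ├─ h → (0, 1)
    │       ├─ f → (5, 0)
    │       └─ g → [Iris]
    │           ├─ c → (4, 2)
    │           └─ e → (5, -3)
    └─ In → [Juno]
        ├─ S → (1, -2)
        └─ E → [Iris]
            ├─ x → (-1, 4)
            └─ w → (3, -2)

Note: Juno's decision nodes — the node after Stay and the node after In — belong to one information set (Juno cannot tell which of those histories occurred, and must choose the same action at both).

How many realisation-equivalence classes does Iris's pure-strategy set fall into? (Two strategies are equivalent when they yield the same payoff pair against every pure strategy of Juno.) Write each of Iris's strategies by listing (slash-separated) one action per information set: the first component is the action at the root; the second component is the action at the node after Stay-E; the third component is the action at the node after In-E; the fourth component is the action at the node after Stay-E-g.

Iris has 24 pure strategies: Stay/h/x/c, Stay/h/x/e, Stay/h/w/c, Stay/h/w/e, Stay/f/x/c, Stay/f/x/e, Stay/f/w/c, Stay/f/w/e, Stay/g/x/c, Stay/g/x/e, Stay/g/w/c, Stay/g/w/e, In/h/x/c, In/h/x/e, In/h/w/c, In/h/w/e, In/f/x/c, In/f/x/e, In/f/w/c, In/f/w/e, In/g/x/c, In/g/x/e, In/g/w/c, In/g/w/e. Columns: S, E.
{Stay/h/x/c, Stay/h/x/e, Stay/h/w/c, Stay/h/w/e} → row (5,2) (0,1)
{Stay/f/x/c, Stay/f/x/e, Stay/f/w/c, Stay/f/w/e} → row (5,2) (5,0)
{Stay/g/x/c, Stay/g/w/c} → row (5,2) (4,2)
{Stay/g/x/e, Stay/g/w/e} → row (5,2) (5,-3)
{In/h/x/c, In/h/x/e, In/f/x/c, In/f/x/e, In/g/x/c, In/g/x/e} → row (1,-2) (-1,4)
{In/h/w/c, In/h/w/e, In/f/w/c, In/f/w/e, In/g/w/c, In/g/w/e} → row (1,-2) (3,-2)
That's 6 distinct rows out of 24 strategies.

6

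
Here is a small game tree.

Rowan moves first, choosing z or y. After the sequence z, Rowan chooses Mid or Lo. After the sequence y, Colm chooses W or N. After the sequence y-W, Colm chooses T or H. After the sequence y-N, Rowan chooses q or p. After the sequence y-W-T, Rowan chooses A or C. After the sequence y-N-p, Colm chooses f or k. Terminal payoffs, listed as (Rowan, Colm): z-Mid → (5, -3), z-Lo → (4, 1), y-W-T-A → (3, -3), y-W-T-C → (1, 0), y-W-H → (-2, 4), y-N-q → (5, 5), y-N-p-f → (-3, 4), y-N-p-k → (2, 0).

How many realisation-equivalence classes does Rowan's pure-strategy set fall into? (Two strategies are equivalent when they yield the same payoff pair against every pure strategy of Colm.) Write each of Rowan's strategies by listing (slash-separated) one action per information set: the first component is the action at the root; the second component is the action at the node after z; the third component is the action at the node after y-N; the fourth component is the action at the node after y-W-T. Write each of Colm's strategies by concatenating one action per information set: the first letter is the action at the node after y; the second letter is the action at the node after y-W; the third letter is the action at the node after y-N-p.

Rowan has 16 pure strategies: z/Mid/q/A, z/Mid/q/C, z/Mid/p/A, z/Mid/p/C, z/Lo/q/A, z/Lo/q/C, z/Lo/p/A, z/Lo/p/C, y/Mid/q/A, y/Mid/q/C, y/Mid/p/A, y/Mid/p/C, y/Lo/q/A, y/Lo/q/C, y/Lo/p/A, y/Lo/p/C. Columns: WTf, WTk, WHf, WHk, NTf, NTk, NHf, NHk.
{z/Mid/q/A, z/Mid/q/C, z/Mid/p/A, z/Mid/p/C} → row (5,-3) (5,-3) (5,-3) (5,-3) (5,-3) (5,-3) (5,-3) (5,-3)
{z/Lo/q/A, z/Lo/q/C, z/Lo/p/A, z/Lo/p/C} → row (4,1) (4,1) (4,1) (4,1) (4,1) (4,1) (4,1) (4,1)
{y/Mid/q/A, y/Lo/q/A} → row (3,-3) (3,-3) (-2,4) (-2,4) (5,5) (5,5) (5,5) (5,5)
{y/Mid/q/C, y/Lo/q/C} → row (1,0) (1,0) (-2,4) (-2,4) (5,5) (5,5) (5,5) (5,5)
{y/Mid/p/A, y/Lo/p/A} → row (3,-3) (3,-3) (-2,4) (-2,4) (-3,4) (2,0) (-3,4) (2,0)
{y/Mid/p/C, y/Lo/p/C} → row (1,0) (1,0) (-2,4) (-2,4) (-3,4) (2,0) (-3,4) (2,0)
That's 6 distinct rows out of 16 strategies.

6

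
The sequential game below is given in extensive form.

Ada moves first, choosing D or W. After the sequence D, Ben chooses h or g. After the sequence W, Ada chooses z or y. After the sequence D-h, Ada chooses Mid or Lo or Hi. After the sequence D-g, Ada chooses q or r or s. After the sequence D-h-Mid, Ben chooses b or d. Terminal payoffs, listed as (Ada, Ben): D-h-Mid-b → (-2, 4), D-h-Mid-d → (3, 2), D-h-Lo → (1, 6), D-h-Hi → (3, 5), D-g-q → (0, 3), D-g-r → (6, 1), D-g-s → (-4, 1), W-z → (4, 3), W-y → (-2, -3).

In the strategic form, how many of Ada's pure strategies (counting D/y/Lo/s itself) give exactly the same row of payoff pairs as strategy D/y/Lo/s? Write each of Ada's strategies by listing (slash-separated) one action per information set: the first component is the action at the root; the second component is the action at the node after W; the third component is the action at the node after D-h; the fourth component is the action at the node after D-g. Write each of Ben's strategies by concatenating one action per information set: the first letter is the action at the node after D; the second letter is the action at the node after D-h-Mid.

2

Row for D/y/Lo/s (columns hb, hd, gb, gd): (1,6) (1,6) (-4,1) (-4,1).
Under D/y/Lo/s, Ada's choice at the node after W can never be reached regardless of what Ben does, so varying those choices leaves every outcome unchanged.
Holding the reachable choices fixed and varying the unreachable one freely already gives 2 equivalent strategies.
No other strategy reproduces this row, so those 2 are the full class: D/z/Lo/s, D/y/Lo/s.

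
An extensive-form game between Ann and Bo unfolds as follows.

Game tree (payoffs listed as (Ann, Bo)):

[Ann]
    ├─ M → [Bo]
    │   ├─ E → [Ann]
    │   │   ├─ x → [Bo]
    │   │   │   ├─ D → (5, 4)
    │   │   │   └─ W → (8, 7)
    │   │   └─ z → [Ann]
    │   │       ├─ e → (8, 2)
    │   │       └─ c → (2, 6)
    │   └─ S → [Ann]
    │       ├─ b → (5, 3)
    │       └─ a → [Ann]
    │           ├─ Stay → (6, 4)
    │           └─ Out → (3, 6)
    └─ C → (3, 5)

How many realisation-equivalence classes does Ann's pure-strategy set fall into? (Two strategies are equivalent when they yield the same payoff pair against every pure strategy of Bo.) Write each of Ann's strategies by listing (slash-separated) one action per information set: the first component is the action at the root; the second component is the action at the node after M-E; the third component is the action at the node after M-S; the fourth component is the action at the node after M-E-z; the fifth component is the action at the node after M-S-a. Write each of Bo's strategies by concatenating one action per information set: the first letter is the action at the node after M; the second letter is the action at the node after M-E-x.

Ann has 32 pure strategies: M/x/b/e/Stay, M/x/b/e/Out, M/x/b/c/Stay, M/x/b/c/Out, M/x/a/e/Stay, M/x/a/e/Out, M/x/a/c/Stay, M/x/a/c/Out, M/z/b/e/Stay, M/z/b/e/Out, M/z/b/c/Stay, M/z/b/c/Out, M/z/a/e/Stay, M/z/a/e/Out, M/z/a/c/Stay, M/z/a/c/Out, C/x/b/e/Stay, C/x/b/e/Out, C/x/b/c/Stay, C/x/b/c/Out, C/x/a/e/Stay, C/x/a/e/Out, C/x/a/c/Stay, C/x/a/c/Out, C/z/b/e/Stay, C/z/b/e/Out, C/z/b/c/Stay, C/z/b/c/Out, C/z/a/e/Stay, C/z/a/e/Out, C/z/a/c/Stay, C/z/a/c/Out. Columns: ED, EW, SD, SW.
{M/x/b/e/Stay, M/x/b/e/Out, M/x/b/c/Stay, M/x/b/c/Out} → row (5,4) (8,7) (5,3) (5,3)
{M/x/a/e/Stay, M/x/a/c/Stay} → row (5,4) (8,7) (6,4) (6,4)
{M/x/a/e/Out, M/x/a/c/Out} → row (5,4) (8,7) (3,6) (3,6)
{M/z/b/e/Stay, M/z/b/e/Out} → row (8,2) (8,2) (5,3) (5,3)
{M/z/b/c/Stay, M/z/b/c/Out} → row (2,6) (2,6) (5,3) (5,3)
{M/z/a/e/Stay} → row (8,2) (8,2) (6,4) (6,4)
{M/z/a/e/Out} → row (8,2) (8,2) (3,6) (3,6)
{M/z/a/c/Stay} → row (2,6) (2,6) (6,4) (6,4)
{M/z/a/c/Out} → row (2,6) (2,6) (3,6) (3,6)
{C/x/b/e/Stay, C/x/b/e/Out, C/x/b/c/Stay, C/x/b/c/Out, C/x/a/e/Stay, C/x/a/e/Out, C/x/a/c/Stay, C/x/a/c/Out, C/z/b/e/Stay, C/z/b/e/Out, C/z/b/c/Stay, C/z/b/c/Out, C/z/a/e/Stay, C/z/a/e/Out, C/z/a/c/Stay, C/z/a/c/Out} → row (3,5) (3,5) (3,5) (3,5)
That's 10 distinct rows out of 32 strategies.

10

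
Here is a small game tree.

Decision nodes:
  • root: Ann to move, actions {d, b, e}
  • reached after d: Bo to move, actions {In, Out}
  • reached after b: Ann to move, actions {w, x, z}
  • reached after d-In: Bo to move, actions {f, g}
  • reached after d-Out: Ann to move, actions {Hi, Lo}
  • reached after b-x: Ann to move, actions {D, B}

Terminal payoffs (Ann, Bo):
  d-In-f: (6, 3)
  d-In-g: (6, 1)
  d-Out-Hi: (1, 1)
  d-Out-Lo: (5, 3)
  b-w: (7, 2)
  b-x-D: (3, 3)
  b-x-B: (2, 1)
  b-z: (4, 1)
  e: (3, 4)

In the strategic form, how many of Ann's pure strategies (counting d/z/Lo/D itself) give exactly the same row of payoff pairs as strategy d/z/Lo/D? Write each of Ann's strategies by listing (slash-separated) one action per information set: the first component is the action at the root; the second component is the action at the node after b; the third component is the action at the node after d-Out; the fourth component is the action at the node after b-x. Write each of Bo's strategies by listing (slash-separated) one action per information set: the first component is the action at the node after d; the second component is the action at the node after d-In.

Row for d/z/Lo/D (columns In/f, In/g, Out/f, Out/g): (6,3) (6,1) (5,3) (5,3).
Under d/z/Lo/D, Ann's choice at the node after b and at the node after b-x can never be reached regardless of what Bo does, so varying those choices leaves every outcome unchanged.
Holding the reachable choices fixed and varying the unreachable ones freely already gives 3 × 2 = 6 equivalent strategies.
No other strategy reproduces this row, so those 6 are the full class: d/w/Lo/D, d/w/Lo/B, d/x/Lo/D, d/x/Lo/B, d/z/Lo/D, d/z/Lo/B.

6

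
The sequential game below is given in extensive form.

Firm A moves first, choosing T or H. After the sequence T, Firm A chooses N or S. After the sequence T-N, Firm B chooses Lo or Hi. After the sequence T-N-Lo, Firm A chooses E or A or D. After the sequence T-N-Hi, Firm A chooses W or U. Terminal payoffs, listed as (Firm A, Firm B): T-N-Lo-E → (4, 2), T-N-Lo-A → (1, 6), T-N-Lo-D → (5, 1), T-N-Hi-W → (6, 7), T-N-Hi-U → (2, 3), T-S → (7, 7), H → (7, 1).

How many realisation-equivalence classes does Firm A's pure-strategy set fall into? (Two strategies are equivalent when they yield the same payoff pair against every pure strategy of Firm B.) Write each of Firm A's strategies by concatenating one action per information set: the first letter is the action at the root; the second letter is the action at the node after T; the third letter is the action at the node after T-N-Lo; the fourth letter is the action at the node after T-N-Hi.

8

Firm A has 24 pure strategies: TNEW, TNEU, TNAW, TNAU, TNDW, TNDU, TSEW, TSEU, TSAW, TSAU, TSDW, TSDU, HNEW, HNEU, HNAW, HNAU, HNDW, HNDU, HSEW, HSEU, HSAW, HSAU, HSDW, HSDU. Columns: Lo, Hi.
{TNEW} → row (4,2) (6,7)
{TNEU} → row (4,2) (2,3)
{TNAW} → row (1,6) (6,7)
{TNAU} → row (1,6) (2,3)
{TNDW} → row (5,1) (6,7)
{TNDU} → row (5,1) (2,3)
{TSEW, TSEU, TSAW, TSAU, TSDW, TSDU} → row (7,7) (7,7)
{HNEW, HNEU, HNAW, HNAU, HNDW, HNDU, HSEW, HSEU, HSAW, HSAU, HSDW, HSDU} → row (7,1) (7,1)
That's 8 distinct rows out of 24 strategies.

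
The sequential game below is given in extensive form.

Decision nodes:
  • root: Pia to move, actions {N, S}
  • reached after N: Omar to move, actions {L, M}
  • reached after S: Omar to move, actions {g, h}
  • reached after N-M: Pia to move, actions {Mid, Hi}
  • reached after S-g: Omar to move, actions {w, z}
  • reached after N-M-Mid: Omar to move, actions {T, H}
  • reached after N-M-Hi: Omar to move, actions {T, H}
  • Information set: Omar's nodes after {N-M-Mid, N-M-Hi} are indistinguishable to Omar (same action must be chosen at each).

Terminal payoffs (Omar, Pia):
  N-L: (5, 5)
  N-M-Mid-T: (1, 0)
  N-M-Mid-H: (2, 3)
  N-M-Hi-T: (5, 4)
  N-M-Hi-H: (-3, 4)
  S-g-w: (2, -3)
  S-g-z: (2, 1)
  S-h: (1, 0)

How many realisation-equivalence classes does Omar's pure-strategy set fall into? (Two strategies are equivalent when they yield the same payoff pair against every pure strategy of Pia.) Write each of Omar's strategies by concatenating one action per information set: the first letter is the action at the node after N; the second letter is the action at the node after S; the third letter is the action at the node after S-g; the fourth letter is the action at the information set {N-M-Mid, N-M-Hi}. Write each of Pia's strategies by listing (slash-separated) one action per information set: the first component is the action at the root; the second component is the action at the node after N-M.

Omar has 16 pure strategies: LgwT, LgwH, LgzT, LgzH, LhwT, LhwH, LhzT, LhzH, MgwT, MgwH, MgzT, MgzH, MhwT, MhwH, MhzT, MhzH. Columns: N/Mid, N/Hi, S/Mid, S/Hi.
{LgwT, LgwH} → row (5,5) (5,5) (2,-3) (2,-3)
{LgzT, LgzH} → row (5,5) (5,5) (2,1) (2,1)
{LhwT, LhwH, LhzT, LhzH} → row (5,5) (5,5) (1,0) (1,0)
{MgwT} → row (1,0) (5,4) (2,-3) (2,-3)
{MgwH} → row (2,3) (-3,4) (2,-3) (2,-3)
{MgzT} → row (1,0) (5,4) (2,1) (2,1)
{MgzH} → row (2,3) (-3,4) (2,1) (2,1)
{MhwT, MhzT} → row (1,0) (5,4) (1,0) (1,0)
{MhwH, MhzH} → row (2,3) (-3,4) (1,0) (1,0)
That's 9 distinct rows out of 16 strategies.

9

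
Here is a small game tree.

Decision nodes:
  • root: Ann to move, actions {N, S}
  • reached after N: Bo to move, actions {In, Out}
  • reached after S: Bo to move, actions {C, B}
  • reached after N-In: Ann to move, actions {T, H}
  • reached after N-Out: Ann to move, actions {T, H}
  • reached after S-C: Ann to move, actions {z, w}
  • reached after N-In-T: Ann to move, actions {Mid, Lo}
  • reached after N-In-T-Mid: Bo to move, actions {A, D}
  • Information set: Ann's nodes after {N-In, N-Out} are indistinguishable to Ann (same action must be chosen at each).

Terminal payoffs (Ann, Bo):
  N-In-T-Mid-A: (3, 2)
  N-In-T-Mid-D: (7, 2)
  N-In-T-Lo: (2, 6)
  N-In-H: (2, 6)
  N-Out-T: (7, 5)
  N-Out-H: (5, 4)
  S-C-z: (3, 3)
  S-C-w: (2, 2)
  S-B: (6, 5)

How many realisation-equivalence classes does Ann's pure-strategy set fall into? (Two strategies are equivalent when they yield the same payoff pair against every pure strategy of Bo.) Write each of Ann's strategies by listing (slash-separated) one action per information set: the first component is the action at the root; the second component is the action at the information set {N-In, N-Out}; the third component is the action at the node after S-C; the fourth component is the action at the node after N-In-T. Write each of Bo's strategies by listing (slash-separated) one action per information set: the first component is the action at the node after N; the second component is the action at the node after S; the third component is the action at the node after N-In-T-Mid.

5

Ann has 16 pure strategies: N/T/z/Mid, N/T/z/Lo, N/T/w/Mid, N/T/w/Lo, N/H/z/Mid, N/H/z/Lo, N/H/w/Mid, N/H/w/Lo, S/T/z/Mid, S/T/z/Lo, S/T/w/Mid, S/T/w/Lo, S/H/z/Mid, S/H/z/Lo, S/H/w/Mid, S/H/w/Lo. Columns: In/C/A, In/C/D, In/B/A, In/B/D, Out/C/A, Out/C/D, Out/B/A, Out/B/D.
{N/T/z/Mid, N/T/w/Mid} → row (3,2) (7,2) (3,2) (7,2) (7,5) (7,5) (7,5) (7,5)
{N/T/z/Lo, N/T/w/Lo} → row (2,6) (2,6) (2,6) (2,6) (7,5) (7,5) (7,5) (7,5)
{N/H/z/Mid, N/H/z/Lo, N/H/w/Mid, N/H/w/Lo} → row (2,6) (2,6) (2,6) (2,6) (5,4) (5,4) (5,4) (5,4)
{S/T/z/Mid, S/T/z/Lo, S/H/z/Mid, S/H/z/Lo} → row (3,3) (3,3) (6,5) (6,5) (3,3) (3,3) (6,5) (6,5)
{S/T/w/Mid, S/T/w/Lo, S/H/w/Mid, S/H/w/Lo} → row (2,2) (2,2) (6,5) (6,5) (2,2) (2,2) (6,5) (6,5)
That's 5 distinct rows out of 16 strategies.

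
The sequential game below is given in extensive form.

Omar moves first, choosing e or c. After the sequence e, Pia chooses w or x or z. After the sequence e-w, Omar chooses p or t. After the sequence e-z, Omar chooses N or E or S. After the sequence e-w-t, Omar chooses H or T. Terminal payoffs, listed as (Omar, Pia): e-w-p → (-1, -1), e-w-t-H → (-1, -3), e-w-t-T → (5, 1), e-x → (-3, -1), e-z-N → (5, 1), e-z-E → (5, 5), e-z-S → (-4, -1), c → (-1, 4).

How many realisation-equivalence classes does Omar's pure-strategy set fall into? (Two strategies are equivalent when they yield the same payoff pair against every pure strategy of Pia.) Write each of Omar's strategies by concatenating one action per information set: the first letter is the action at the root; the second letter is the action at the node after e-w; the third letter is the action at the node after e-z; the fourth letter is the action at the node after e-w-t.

10

Omar has 24 pure strategies: epNH, epNT, epEH, epET, epSH, epST, etNH, etNT, etEH, etET, etSH, etST, cpNH, cpNT, cpEH, cpET, cpSH, cpST, ctNH, ctNT, ctEH, ctET, ctSH, ctST. Columns: w, x, z.
{epNH, epNT} → row (-1,-1) (-3,-1) (5,1)
{epEH, epET} → row (-1,-1) (-3,-1) (5,5)
{epSH, epST} → row (-1,-1) (-3,-1) (-4,-1)
{etNH} → row (-1,-3) (-3,-1) (5,1)
{etNT} → row (5,1) (-3,-1) (5,1)
{etEH} → row (-1,-3) (-3,-1) (5,5)
{etET} → row (5,1) (-3,-1) (5,5)
{etSH} → row (-1,-3) (-3,-1) (-4,-1)
{etST} → row (5,1) (-3,-1) (-4,-1)
{cpNH, cpNT, cpEH, cpET, cpSH, cpST, ctNH, ctNT, ctEH, ctET, ctSH, ctST} → row (-1,4) (-1,4) (-1,4)
That's 10 distinct rows out of 24 strategies.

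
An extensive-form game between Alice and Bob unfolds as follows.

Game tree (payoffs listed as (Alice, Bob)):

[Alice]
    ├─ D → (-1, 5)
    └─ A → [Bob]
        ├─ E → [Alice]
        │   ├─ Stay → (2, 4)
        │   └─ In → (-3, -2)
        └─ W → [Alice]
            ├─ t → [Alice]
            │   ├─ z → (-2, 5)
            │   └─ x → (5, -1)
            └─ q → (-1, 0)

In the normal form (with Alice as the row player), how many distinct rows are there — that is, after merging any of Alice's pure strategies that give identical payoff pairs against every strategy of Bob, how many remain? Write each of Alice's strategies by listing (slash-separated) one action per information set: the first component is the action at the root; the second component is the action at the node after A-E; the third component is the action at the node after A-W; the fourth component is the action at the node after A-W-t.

Alice has 16 pure strategies: D/Stay/t/z, D/Stay/t/x, D/Stay/q/z, D/Stay/q/x, D/In/t/z, D/In/t/x, D/In/q/z, D/In/q/x, A/Stay/t/z, A/Stay/t/x, A/Stay/q/z, A/Stay/q/x, A/In/t/z, A/In/t/x, A/In/q/z, A/In/q/x. Columns: E, W.
{D/Stay/t/z, D/Stay/t/x, D/Stay/q/z, D/Stay/q/x, D/In/t/z, D/In/t/x, D/In/q/z, D/In/q/x} → row (-1,5) (-1,5)
{A/Stay/t/z} → row (2,4) (-2,5)
{A/Stay/t/x} → row (2,4) (5,-1)
{A/Stay/q/z, A/Stay/q/x} → row (2,4) (-1,0)
{A/In/t/z} → row (-3,-2) (-2,5)
{A/In/t/x} → row (-3,-2) (5,-1)
{A/In/q/z, A/In/q/x} → row (-3,-2) (-1,0)
That's 7 distinct rows out of 16 strategies.

7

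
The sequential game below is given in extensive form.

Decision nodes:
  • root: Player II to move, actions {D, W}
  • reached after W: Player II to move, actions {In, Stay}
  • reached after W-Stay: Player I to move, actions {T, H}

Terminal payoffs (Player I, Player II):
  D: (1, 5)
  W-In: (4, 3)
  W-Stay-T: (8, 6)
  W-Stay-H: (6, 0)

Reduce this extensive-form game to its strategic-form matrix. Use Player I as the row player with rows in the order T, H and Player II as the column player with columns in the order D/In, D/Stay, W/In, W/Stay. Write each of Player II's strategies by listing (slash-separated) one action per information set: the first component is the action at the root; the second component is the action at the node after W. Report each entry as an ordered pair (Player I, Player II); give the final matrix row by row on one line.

T: (1,5) (1,5) (4,3) (8,6) | H: (1,5) (1,5) (4,3) (6,0)

         D/In   D/Stay     W/In   W/Stay
   T    (1,5)    (1,5)    (4,3)    (8,6)
   H    (1,5)    (1,5)    (4,3)    (6,0)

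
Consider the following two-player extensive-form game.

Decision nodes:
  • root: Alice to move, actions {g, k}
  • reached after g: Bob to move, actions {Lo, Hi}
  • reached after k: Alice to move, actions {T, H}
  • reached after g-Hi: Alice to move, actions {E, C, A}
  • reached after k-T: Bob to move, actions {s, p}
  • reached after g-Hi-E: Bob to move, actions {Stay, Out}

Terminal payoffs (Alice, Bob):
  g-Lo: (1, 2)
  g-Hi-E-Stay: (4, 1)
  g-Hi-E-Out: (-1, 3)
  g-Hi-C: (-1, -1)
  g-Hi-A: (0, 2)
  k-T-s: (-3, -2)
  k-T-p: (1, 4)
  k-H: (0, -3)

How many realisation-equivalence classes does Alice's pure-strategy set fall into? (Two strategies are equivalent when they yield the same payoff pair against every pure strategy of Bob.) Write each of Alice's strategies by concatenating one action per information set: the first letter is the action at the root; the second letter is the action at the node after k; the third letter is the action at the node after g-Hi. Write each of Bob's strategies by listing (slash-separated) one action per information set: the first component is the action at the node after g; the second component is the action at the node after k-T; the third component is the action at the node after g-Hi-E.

5

Alice has 12 pure strategies: gTE, gTC, gTA, gHE, gHC, gHA, kTE, kTC, kTA, kHE, kHC, kHA. Columns: Lo/s/Stay, Lo/s/Out, Lo/p/Stay, Lo/p/Out, Hi/s/Stay, Hi/s/Out, Hi/p/Stay, Hi/p/Out.
{gTE, gHE} → row (1,2) (1,2) (1,2) (1,2) (4,1) (-1,3) (4,1) (-1,3)
{gTC, gHC} → row (1,2) (1,2) (1,2) (1,2) (-1,-1) (-1,-1) (-1,-1) (-1,-1)
{gTA, gHA} → row (1,2) (1,2) (1,2) (1,2) (0,2) (0,2) (0,2) (0,2)
{kTE, kTC, kTA} → row (-3,-2) (-3,-2) (1,4) (1,4) (-3,-2) (-3,-2) (1,4) (1,4)
{kHE, kHC, kHA} → row (0,-3) (0,-3) (0,-3) (0,-3) (0,-3) (0,-3) (0,-3) (0,-3)
That's 5 distinct rows out of 12 strategies.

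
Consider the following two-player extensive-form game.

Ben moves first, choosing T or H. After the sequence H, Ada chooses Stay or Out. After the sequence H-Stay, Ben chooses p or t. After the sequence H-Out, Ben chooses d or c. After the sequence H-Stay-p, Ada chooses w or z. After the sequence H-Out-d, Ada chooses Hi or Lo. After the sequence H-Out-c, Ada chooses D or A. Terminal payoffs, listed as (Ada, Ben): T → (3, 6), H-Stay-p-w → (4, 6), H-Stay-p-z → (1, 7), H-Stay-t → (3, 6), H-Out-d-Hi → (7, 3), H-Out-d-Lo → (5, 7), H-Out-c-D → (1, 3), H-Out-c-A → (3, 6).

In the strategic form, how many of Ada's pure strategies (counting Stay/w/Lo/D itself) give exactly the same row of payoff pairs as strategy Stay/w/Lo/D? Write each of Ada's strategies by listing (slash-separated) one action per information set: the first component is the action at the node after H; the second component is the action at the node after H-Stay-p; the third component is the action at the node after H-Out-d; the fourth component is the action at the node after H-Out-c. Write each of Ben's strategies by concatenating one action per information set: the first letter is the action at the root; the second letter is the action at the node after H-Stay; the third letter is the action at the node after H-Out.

Row for Stay/w/Lo/D (columns Tpd, Tpc, Ttd, Ttc, Hpd, Hpc, Htd, Htc): (3,6) (3,6) (3,6) (3,6) (4,6) (4,6) (3,6) (3,6).
Under Stay/w/Lo/D, Ada's choice at the node after H-Out-d and at the node after H-Out-c can never be reached regardless of what Ben does, so varying those choices leaves every outcome unchanged.
Holding the reachable choices fixed and varying the unreachable ones freely already gives 2 × 2 = 4 equivalent strategies.
No other strategy reproduces this row, so those 4 are the full class: Stay/w/Hi/D, Stay/w/Hi/A, Stay/w/Lo/D, Stay/w/Lo/A.

4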